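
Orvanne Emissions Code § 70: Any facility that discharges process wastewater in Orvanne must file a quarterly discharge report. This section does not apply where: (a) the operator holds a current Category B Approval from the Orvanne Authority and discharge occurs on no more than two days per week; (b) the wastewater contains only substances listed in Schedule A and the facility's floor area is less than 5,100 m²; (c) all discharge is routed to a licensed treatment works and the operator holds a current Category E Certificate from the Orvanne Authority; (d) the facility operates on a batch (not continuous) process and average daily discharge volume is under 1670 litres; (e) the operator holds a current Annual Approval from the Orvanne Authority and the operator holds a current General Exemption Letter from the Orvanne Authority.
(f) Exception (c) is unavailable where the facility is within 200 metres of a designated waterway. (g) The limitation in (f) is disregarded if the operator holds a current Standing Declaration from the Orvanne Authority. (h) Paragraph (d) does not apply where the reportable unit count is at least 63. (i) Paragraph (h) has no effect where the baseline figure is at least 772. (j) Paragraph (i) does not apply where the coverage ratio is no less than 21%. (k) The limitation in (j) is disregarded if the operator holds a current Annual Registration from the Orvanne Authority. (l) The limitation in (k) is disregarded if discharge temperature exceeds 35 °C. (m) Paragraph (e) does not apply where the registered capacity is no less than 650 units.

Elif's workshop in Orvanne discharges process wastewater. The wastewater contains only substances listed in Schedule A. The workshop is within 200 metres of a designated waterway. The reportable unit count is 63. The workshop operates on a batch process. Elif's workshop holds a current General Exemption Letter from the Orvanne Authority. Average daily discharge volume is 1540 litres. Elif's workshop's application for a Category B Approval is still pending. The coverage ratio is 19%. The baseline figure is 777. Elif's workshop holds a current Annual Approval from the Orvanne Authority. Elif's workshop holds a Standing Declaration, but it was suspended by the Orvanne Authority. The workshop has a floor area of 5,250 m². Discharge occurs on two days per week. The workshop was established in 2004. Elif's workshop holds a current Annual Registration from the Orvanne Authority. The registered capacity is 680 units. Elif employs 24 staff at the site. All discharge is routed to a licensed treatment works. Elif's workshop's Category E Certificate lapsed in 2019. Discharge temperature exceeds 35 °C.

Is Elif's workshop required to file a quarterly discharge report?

No — exception (d) applies; Elif's workshop is not required to file a quarterly discharge report.

Exception (a) fails — no current Category B Approval is held.
Exception (b) requires that the facility's floor area is less than 5,100 m²; but the facility's floor area is 5,250 m², not less than 5,100 m², so (b) is unavailable.
Exception (c) requires that the operator holds a current Category E Certificate from the Orvanne Authority; but the Category E Certificate is not current, so (c) is unavailable.
All of (d)'s requirements are met (the facility operates on a batch process; average daily discharge volume is 1540 litres, under the 1670 litres limit). Under paragraphs (h)–(l): (h) operates (the reportable unit count is 63, meeting the 63 threshold), but is itself disapplied by (i): (i) operates against (h): the baseline figure is 777, meeting the 772 threshold. (j), which would lift (i), does not operate here — the coverage ratio is 19%, short of 21%. Exception (d) stands.
All of (e)'s requirements are met (a current Annual Approval is held; a current General Exemption Letter is held). However, paragraph (m) must be considered: (m) operates against (e): the registered capacity is 680 units, meeting the 650 units threshold. Exception (e) does not apply.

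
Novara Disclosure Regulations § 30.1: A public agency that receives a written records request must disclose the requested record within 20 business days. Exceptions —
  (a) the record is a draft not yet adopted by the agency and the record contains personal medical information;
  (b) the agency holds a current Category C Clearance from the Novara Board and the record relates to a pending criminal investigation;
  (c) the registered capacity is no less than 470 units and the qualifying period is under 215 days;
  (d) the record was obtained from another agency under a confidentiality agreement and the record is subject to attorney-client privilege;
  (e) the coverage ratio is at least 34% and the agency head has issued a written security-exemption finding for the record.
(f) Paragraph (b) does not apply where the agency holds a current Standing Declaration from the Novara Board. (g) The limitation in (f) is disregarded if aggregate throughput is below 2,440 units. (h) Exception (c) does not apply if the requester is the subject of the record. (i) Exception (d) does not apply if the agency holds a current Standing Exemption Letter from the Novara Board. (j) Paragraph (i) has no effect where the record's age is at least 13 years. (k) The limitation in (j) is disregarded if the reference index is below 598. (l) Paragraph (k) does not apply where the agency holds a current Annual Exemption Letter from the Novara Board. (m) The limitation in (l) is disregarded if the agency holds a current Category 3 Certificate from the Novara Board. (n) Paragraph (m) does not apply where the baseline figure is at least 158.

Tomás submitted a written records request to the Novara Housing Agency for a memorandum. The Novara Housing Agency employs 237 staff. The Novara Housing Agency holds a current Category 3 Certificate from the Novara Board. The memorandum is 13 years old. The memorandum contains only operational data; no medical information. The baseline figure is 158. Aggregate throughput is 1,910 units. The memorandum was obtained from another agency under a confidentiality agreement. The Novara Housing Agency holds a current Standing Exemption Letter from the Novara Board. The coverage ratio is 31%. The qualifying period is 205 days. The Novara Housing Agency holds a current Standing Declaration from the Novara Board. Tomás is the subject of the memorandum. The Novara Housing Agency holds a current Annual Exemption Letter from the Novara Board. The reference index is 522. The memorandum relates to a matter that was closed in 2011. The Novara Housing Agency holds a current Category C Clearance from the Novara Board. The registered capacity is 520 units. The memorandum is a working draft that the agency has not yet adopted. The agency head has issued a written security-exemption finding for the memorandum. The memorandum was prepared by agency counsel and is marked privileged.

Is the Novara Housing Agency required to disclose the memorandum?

Exception (a) fails — the memorandum contains only operational data.
Exception (b) requires that the record relates to a pending criminal investigation; but the memorandum relates to a closed matter, so (b) is unavailable.
Exception (c)'s conditions are all satisfied: the registered capacity is 520 units, meeting the 470 units threshold; the qualifying period is 205 days, under the 215 days limit. But: (h) is triggered — Tomás is the subject of the memorandum. Exception (c) does not apply.
Exception (d)'s conditions are all satisfied: the memorandum was obtained under a confidentiality agreement; the memorandum is privileged. Under paragraphs (i)–(n): (i) operates (a current Standing Exemption Letter is held), but yields to (j): (j) operates against (i): the record's age is 13 years, meeting the 13 years threshold. (k) is triggered (the reference index is 522, below the 598 limit), but is displaced by (l): (l) applies — a current Annual Exemption Letter is held. (m) would limit (l) — a current Category 3 Certificate is held — but (n) sets (m) aside: (n) is engaged — the baseline figure is 158, meeting the 158 threshold. Exception (d) stands.
Exception (e) does not apply: the coverage ratio is 31%, short of 34%.

No — exception (d) applies; the Novara Housing Agency is not required to disclose the memorandum.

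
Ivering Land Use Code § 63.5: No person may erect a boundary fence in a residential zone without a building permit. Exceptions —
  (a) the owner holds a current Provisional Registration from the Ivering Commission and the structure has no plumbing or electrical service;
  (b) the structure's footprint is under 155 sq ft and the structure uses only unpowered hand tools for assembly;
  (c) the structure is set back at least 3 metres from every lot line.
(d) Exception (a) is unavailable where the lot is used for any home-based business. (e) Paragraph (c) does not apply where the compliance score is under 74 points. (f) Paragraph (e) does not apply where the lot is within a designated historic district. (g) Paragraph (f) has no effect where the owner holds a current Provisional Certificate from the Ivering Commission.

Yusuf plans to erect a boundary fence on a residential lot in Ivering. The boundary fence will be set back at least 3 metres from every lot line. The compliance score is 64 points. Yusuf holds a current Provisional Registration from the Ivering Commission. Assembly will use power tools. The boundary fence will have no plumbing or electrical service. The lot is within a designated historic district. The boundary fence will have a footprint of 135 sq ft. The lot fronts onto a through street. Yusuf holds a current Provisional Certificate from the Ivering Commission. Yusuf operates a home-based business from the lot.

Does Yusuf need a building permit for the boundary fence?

Yes — Yusuf must obtain a building permit.

Exception (a) is satisfied on its face — a current Provisional Registration is held; there is no plumbing or electrical service. However, paragraph (d) must be considered: (d) operates against (a): a home-based business operates on the lot. (a) is therefore removed.
Exception (b) fails — assembly uses power tools.
Exception (c): the setback is at least 3 m on every side — every condition holds. Turning to paragraphs (e)–(g): (e) operates — the compliance score is 64 points, under the 74 points limit. (f) would limit (e) — the lot is in a historic district — but (g) sets (f) aside: (g) operates against (f): a current Provisional Certificate is held. Exception (c) does not apply.
Every exception is unavailable, so the rule governs.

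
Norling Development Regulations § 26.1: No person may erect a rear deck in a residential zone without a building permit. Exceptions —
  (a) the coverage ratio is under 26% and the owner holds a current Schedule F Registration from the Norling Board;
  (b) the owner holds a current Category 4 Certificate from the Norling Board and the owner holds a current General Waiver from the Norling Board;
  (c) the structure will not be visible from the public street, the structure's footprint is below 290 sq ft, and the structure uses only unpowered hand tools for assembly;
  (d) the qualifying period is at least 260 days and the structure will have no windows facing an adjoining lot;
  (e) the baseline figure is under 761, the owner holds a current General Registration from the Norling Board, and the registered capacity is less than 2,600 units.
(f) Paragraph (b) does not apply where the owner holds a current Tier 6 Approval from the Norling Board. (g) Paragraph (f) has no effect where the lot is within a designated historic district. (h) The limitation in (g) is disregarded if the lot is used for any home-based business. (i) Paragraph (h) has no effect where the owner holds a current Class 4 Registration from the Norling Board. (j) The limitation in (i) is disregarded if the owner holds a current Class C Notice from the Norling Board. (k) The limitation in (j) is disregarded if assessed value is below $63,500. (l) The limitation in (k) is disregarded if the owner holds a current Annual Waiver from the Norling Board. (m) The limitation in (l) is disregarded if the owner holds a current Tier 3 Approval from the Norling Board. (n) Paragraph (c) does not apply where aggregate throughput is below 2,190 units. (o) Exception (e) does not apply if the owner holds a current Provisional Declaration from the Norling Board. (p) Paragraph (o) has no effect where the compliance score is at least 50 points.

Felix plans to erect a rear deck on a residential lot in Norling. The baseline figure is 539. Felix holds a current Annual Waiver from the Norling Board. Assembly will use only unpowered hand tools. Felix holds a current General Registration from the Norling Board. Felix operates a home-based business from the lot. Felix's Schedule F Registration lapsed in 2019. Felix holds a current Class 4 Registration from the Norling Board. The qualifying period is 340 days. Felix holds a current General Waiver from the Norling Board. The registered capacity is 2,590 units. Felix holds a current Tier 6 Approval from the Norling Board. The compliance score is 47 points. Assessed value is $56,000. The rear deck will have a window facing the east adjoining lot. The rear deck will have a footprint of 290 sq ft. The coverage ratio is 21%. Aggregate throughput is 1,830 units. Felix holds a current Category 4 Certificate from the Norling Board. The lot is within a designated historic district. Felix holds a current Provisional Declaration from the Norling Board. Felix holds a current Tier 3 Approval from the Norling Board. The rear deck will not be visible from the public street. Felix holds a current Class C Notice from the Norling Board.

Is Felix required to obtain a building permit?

No — exception (b) applies; Felix does not need a building permit.

Exception (a) requires that the owner holds a current Schedule F Registration from the Norling Board; but the Schedule F Registration is not current, so (a) is unavailable.
Exception (b)'s conditions are all satisfied: a current Category 4 Certificate is held; a current General Waiver is held. As to paragraphs (f)–(m): (f) operates (a current Tier 6 Approval is held), but is displaced by (g): (g) operates — the lot is in a historic district. (h) is triggered (a home-based business operates on the lot), but is itself disapplied by (i): (i) is engaged — a current Class 4 Registration is held. (j) is engaged (a current Class C Notice is held), but is set aside by (k): (k) is engaged — assessed value is $56,000, below the $63,500 limit. (l) is engaged (a current Annual Waiver is held), but is itself disapplied by (m): (m) applies — a current Tier 3 Approval is held. So (b) applies.
Exception (c) requires that the structure's footprint is below 290 sq ft; but the structure's footprint is 290 sq ft, not below 290 sq ft, so (c) is unavailable.
Exception (d) fails — a window faces an adjoining lot.
All of (e)'s requirements are met (the baseline figure is 539, under the 761 limit; a current General Registration is held; the registered capacity is 2,590 units, less than the 2,600 units limit). However, paragraphs (o)–(p) must be considered: (o) is engaged — a current Provisional Declaration is held. (p), which would lift (o), is inapplicable — the compliance score is 47 points, short of 50 points. Exception (e) does not apply.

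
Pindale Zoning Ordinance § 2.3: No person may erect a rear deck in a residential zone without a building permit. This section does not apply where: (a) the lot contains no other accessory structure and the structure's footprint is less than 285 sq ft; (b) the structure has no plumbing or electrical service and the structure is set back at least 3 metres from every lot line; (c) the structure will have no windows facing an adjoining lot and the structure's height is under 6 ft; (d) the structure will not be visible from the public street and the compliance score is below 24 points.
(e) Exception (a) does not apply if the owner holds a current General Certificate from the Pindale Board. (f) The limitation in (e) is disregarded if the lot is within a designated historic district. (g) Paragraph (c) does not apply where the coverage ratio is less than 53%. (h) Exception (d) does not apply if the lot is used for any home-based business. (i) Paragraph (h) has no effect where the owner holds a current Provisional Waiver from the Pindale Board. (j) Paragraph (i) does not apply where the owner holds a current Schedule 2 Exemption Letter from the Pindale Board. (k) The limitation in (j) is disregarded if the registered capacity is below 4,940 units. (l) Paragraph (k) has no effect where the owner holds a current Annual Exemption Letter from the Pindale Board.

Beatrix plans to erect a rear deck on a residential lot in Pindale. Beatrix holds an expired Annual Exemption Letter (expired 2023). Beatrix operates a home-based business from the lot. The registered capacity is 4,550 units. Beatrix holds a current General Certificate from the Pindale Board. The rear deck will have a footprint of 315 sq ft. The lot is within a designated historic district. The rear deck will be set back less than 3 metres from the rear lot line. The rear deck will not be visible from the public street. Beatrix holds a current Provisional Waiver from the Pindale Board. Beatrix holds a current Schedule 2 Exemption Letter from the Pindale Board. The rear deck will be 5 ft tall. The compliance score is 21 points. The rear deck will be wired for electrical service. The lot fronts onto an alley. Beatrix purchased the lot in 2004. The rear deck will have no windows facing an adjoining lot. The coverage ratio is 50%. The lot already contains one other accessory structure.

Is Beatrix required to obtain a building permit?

No — exception (d) applies; Beatrix does not need a building permit.

Exception (a) fails — the lot already has another accessory structure.
Exception (b) fails — electrical service is planned.
All of (c)'s requirements are met (no windows face an adjoining lot; the structure's height is 5 ft, under the 6 ft limit). But: (g) is triggered — the coverage ratio is 50%, less than the 53% limit. Exception (c) does not apply.
All of (d)'s requirements are met (the structure will not be visible from the street; the compliance score is 21 points, below the 24 points limit). Considering the limiting provisions: (h) is triggered (a home-based business operates on the lot), but is overridden by (i): (i) operates against (h): a current Provisional Waiver is held. (j) would limit (i) — a current Schedule 2 Exemption Letter is held — but (k) sets (j) aside: (k) operates against (j): the registered capacity is 4,550 units, below the 4,940 units limit. (l), which would lift (k), is not triggered — the Annual Exemption Letter is not current. So (d) applies.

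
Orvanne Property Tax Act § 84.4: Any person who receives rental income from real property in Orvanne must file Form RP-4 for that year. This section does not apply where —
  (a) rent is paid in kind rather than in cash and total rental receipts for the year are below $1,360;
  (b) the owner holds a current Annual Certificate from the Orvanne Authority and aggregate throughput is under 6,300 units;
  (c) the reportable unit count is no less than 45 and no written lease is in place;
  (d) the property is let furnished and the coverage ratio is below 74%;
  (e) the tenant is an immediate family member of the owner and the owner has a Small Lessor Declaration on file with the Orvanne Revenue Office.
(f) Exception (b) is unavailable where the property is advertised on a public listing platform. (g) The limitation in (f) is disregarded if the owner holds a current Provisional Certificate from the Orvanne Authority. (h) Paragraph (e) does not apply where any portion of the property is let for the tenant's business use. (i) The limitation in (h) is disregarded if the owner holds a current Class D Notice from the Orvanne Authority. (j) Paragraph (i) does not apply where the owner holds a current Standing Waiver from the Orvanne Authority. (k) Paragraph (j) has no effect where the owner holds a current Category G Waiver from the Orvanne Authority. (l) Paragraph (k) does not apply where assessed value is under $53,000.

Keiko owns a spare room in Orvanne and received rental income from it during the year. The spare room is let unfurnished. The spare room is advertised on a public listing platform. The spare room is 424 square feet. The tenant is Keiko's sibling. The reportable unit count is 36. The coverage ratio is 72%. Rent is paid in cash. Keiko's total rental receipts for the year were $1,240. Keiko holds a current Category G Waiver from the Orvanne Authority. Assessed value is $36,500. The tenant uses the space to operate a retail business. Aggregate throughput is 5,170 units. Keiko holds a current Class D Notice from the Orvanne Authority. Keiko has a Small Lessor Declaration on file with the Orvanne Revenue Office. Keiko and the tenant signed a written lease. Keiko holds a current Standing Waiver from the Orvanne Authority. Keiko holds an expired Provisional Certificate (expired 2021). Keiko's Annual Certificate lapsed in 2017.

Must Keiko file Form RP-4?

Exception (a) requires that rent is paid in kind rather than in cash; but rent is paid in cash, so (a) is unavailable.
Exception (b) fails — no current Annual Certificate is held.
Exception (c) does not apply: the reportable unit count is 36, short of 45.
Exception (d) requires that the property is let furnished; but the property is let unfurnished, so (d) is unavailable.
Exception (e) is satisfied on its face — the tenant is an immediate family member; a Small Lessor Declaration is on file. But: (h) operates against (e): the space is let for business use. (i) would limit (h) — a current Class D Notice is held — but (j) sets (i) aside: (j) operates against (i): a current Standing Waiver is held. (k) operates (a current Category G Waiver is held), but yields to (l): (l) operates against (k): assessed value is $36,500, under the $53,000 limit. So (e) is unavailable.
No exception is made out. Keiko falls within the general rule.

Yes — Keiko must file Form RP-4.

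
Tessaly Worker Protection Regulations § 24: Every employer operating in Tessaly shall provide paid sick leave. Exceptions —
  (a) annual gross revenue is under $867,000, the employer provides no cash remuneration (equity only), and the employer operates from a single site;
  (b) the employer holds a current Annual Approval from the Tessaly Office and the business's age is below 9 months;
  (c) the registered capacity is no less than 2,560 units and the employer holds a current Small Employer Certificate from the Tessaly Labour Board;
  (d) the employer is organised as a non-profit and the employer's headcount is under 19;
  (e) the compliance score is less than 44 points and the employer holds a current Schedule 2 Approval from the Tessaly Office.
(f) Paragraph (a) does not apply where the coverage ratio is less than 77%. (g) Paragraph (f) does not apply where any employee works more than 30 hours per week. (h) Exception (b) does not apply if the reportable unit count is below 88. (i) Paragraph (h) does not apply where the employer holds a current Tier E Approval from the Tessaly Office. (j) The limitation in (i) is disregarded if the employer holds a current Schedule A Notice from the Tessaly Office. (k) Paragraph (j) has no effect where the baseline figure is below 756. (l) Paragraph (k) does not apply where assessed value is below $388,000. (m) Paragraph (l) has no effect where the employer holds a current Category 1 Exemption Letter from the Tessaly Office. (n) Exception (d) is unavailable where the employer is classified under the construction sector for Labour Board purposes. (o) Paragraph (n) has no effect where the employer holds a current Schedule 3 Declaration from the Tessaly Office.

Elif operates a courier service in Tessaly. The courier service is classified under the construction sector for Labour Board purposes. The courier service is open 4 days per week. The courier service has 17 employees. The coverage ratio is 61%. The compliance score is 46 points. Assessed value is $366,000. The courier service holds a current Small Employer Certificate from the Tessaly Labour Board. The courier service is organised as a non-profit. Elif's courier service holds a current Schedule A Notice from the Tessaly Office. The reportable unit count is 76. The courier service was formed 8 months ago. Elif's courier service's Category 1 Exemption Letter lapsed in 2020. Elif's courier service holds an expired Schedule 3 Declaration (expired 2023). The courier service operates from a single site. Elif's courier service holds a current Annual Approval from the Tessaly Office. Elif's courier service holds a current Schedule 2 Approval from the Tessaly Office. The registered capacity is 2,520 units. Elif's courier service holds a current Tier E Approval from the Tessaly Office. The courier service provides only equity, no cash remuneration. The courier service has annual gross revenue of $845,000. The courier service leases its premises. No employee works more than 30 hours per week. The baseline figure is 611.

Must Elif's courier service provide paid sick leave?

All of (a)'s requirements are met (annual gross revenue is $845,000, under the $867,000 limit; remuneration is equity-only; the employer operates from a single site). However, paragraphs (f)–(g) must be considered: (f) operates against (a): the coverage ratio is 61%, less than the 77% limit. (g), which would lift (f), is not engaged — no employee exceeds 30 hours/week. So (a) is unavailable.
Exception (b): a current Annual Approval is held; the business's age is 8 months, below the 9 months limit — every condition holds. Turning to paragraphs (h)–(m): (h) operates against (b): the reportable unit count is 76, below the 88 limit. (i) is triggered (a current Tier E Approval is held), but yields to (j): (j) operates against (i): a current Schedule A Notice is held. (k) would limit (j) — the baseline figure is 611, below the 756 limit — but (l) sets (k) aside: (l) is triggered — assessed value is $366,000, below the $388,000 limit. (m) does not operate here (no current Category 1 Exemption Letter is held), so (l) stands. So (b) is unavailable.
Exception (c) requires that the registered capacity is no less than 2,560 units; but the registered capacity is 2,520 units, short of 2,560 units, so (c) is unavailable.
Exception (d) is satisfied on its face — the employer is a non-profit; the employer's headcount is 17, under the 19 limit. However, paragraphs (n)–(o) must be considered: (n) operates against (d): the courier service is classified under the construction sector. (o), which would lift (n), does not operate here — there is no Schedule 3 Declaration in force. Exception (d) does not apply.
Exception (e) requires that the compliance score is less than 44 points; but the compliance score is 46 points, not less than 44 points, so (e) is unavailable.
No exception is made out. Elif's courier service falls within the general rule.

Yes — Elif's courier service must provide paid sick leave.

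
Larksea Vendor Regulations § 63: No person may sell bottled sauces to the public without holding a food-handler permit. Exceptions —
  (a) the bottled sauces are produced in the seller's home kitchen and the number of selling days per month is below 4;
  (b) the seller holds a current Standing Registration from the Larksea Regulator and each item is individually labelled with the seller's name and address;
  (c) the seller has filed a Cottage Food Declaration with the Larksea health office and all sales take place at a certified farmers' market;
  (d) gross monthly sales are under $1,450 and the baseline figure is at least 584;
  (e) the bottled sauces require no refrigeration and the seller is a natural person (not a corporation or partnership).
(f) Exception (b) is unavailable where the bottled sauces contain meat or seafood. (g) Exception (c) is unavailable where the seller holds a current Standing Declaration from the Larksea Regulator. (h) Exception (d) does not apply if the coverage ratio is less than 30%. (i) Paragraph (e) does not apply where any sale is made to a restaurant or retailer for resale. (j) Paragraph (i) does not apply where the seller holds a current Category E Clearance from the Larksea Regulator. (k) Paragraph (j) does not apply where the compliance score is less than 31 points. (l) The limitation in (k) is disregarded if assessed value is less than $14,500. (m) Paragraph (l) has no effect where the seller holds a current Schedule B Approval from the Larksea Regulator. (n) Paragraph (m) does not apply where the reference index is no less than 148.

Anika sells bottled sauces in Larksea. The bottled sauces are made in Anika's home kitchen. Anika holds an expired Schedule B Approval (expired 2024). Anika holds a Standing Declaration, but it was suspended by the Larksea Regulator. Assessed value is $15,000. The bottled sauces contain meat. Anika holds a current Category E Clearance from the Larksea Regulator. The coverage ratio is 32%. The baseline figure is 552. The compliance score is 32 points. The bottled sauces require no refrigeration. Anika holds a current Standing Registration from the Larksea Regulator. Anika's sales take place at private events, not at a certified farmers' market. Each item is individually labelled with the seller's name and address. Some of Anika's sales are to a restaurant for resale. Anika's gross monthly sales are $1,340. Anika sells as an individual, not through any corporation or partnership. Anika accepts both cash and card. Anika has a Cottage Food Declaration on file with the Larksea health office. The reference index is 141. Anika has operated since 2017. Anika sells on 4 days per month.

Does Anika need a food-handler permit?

Exception (a) does not apply: the number of selling days per month is 4, not below 4.
Exception (b) is satisfied on its face — a current Standing Registration is held; items are individually labelled. But applying paragraph (f): (f) operates — the bottled sauces contain meat. (b) is therefore removed.
Exception (c) fails — sales are at private events, not a certified farmers' market.
Exception (d) does not apply: the baseline figure is 552, short of 584.
Exception (e)'s conditions are all satisfied: the bottled sauces are shelf-stable; the seller is a natural person. Considering the limiting provisions: (i) applies (some sales are to a restaurant for resale), but is itself disapplied by (j): (j) operates against (i): a current Category E Clearance is held. (k), which would lift (j), is not triggered — the compliance score is 32 points, not less than 31 points. (e) remains available.

No — exception (e) applies; Anika is not required to hold a food-handler permit.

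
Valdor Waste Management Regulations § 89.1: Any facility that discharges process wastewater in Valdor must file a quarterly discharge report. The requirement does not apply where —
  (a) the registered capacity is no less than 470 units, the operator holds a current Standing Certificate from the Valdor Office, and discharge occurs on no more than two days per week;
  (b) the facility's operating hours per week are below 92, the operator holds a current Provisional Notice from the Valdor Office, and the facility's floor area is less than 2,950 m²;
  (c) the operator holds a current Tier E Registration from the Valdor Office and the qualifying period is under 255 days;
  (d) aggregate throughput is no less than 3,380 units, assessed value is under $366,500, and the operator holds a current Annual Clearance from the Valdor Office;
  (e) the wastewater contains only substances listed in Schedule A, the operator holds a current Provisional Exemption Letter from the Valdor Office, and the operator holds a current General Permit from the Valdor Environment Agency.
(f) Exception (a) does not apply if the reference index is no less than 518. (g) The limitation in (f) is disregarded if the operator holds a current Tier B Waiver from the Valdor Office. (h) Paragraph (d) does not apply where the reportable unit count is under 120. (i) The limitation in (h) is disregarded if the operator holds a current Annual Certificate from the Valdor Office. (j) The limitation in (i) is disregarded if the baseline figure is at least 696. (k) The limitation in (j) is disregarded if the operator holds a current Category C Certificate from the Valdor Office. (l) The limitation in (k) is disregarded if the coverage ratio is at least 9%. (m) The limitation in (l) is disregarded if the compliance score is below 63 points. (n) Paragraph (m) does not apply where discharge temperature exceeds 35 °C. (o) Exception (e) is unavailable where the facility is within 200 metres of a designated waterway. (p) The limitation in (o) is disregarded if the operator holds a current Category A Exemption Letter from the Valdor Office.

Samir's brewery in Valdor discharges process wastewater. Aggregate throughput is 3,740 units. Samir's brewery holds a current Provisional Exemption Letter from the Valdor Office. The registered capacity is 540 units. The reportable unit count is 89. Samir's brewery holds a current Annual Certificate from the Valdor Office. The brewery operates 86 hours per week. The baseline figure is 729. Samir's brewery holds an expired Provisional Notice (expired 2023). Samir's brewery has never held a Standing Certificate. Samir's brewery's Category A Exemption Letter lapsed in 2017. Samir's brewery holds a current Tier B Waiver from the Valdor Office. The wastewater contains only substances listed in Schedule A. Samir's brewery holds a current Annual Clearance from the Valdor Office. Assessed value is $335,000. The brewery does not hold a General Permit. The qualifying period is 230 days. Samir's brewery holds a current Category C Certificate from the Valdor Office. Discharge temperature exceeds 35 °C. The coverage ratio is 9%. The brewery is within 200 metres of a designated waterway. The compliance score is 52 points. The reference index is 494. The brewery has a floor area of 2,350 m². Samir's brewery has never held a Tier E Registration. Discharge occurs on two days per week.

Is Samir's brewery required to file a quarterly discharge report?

Exception (a) does not apply: no current Standing Certificate is held.
Exception (b) requires that the operator holds a current Provisional Notice from the Valdor Office; but there is no Provisional Notice in force, so (b) is unavailable.
Exception (c) does not apply: no current Tier E Registration is held.
Exception (d)'s conditions are all satisfied: aggregate throughput is 3,740 units, meeting the 3,380 units threshold; assessed value is $335,000, under the $366,500 limit; a current Annual Clearance is held. Turning to paragraphs (h)–(n): (h) applies — the reportable unit count is 89, under the 120 limit. (i) is triggered (a current Annual Certificate is held), but yields to (j): (j) operates — the baseline figure is 729, meeting the 696 threshold. (k) would limit (j) — a current Category C Certificate is held — but (l) sets (k) aside: (l) operates against (k): the coverage ratio is 9%, meeting the 9% threshold. (m) would limit (l) — the compliance score is 52 points, below the 63 points limit — but (n) sets (m) aside: (n) operates against (m): discharge temperature exceeds 35 °C. So (d) is unavailable.
Exception (e) does not apply: no General Permit is held.
No exception applies. The general rule governs.

Yes — Samir's brewery must file a quarterly discharge report.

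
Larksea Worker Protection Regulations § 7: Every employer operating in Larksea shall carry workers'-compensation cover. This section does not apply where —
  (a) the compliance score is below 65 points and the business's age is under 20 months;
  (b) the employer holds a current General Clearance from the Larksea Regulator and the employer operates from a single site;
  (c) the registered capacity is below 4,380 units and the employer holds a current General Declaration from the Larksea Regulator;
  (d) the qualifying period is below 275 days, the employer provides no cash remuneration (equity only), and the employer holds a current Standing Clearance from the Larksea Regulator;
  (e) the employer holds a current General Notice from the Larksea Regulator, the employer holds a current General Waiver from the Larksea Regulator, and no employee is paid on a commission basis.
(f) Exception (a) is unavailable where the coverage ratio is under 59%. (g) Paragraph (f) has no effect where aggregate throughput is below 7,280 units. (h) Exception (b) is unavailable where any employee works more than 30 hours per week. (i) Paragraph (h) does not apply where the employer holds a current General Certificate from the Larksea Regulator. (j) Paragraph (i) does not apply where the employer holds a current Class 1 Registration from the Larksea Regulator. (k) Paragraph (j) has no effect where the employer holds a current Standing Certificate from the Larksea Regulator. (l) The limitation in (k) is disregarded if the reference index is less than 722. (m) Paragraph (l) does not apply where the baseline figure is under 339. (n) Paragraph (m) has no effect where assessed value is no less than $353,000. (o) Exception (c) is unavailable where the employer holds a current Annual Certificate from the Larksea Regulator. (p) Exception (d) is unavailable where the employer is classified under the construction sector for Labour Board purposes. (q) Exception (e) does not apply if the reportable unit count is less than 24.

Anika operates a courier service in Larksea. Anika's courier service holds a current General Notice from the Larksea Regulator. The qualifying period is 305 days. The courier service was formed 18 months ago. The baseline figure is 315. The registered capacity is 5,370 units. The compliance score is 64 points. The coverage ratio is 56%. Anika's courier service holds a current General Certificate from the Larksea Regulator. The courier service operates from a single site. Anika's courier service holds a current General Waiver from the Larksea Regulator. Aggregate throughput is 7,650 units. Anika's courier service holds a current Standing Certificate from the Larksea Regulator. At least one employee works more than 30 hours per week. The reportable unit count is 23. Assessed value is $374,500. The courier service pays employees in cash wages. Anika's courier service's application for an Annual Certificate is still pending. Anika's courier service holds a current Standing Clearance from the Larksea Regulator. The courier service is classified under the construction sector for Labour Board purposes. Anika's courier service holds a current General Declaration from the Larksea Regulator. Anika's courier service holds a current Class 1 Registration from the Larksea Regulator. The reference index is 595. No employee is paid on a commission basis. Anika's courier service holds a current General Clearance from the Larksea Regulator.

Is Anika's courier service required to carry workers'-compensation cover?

Exception (a) is satisfied on its face — the compliance score is 64 points, below the 65 points limit; the business's age is 18 months, under the 20 months limit. Turning to paragraphs (f)–(g): (f) operates against (a): the coverage ratio is 56%, under the 59% limit. (g) is inapplicable (aggregate throughput is 7,650 units, not below 7,280 units), so (f) stands. (a) is therefore removed.
All of (b)'s requirements are met (a current General Clearance is held; the employer operates from a single site). Turning to paragraphs (h)–(n): (h) operates — at least one employee exceeds 30 hours/week. (i) applies (a current General Certificate is held), but yields to (j): (j) operates against (i): a current Class 1 Registration is held. (k) would limit (j) — a current Standing Certificate is held — but (l) sets (k) aside: (l) operates against (k): the reference index is 595, less than the 722 limit. (m) would limit (l) — the baseline figure is 315, under the 339 limit — but (n) sets (m) aside: (n) applies — assessed value is $374,500, meeting the $353,000 threshold. So (b) is unavailable.
Exception (c) fails — the registered capacity is 5,370 units, not below 4,380 units.
Exception (d) requires that the qualifying period is below 275 days; but the qualifying period is 305 days, not below 275 days, so (d) is unavailable.
All of (e)'s requirements are met (a current General Notice is held; a current General Waiver is held; no employee is paid on commission). But: (q) is triggered — the reportable unit count is 23, less than the 24 limit. (e) is therefore removed.
No exception applies. The general rule governs.

Yes — Anika's courier service must carry workers'-compensation cover.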